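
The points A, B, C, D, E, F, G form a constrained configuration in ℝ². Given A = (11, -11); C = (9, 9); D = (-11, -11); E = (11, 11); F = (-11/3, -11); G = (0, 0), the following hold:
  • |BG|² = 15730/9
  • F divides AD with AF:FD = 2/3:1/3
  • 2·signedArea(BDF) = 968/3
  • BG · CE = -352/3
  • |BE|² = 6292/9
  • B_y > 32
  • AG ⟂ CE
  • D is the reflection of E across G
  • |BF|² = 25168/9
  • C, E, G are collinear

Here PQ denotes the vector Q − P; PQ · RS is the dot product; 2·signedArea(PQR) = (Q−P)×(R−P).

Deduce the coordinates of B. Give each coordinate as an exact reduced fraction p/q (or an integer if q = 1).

1. B_x = 77/3  [2·signedArea(BDF) = 968/3 ∩ BG · CE = -352/3]
2. B_y = 33  [2·signedArea(BDF) = 968/3 ∩ BG · CE = -352/3]
   → B = (77/3, 33)

B = (77/3, 33)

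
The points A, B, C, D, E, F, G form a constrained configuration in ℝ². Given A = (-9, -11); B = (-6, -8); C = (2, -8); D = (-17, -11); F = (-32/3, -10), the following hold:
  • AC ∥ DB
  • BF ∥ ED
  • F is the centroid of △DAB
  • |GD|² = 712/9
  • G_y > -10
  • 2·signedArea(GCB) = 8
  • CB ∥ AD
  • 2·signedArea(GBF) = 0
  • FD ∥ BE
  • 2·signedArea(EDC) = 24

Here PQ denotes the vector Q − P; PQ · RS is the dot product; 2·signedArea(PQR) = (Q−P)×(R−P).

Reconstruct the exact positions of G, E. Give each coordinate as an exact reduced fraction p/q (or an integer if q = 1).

1. G_x = -25/3  [2·signedArea(GBF) = 0 ∩ 2·signedArea(GCB) = 8]
2. G_y = -9  [2·signedArea(GBF) = 0 ∩ 2·signedArea(GCB) = 8]
   → G = (-25/3, -9)
3. E_x = -37/3  [BF ∥ ED ∩ FD ∥ BE]
4. E_y = -9  [BF ∥ ED ∩ FD ∥ BE]
   → E = (-37/3, -9)

E = (-37/3, -9)
G = (-25/3, -9)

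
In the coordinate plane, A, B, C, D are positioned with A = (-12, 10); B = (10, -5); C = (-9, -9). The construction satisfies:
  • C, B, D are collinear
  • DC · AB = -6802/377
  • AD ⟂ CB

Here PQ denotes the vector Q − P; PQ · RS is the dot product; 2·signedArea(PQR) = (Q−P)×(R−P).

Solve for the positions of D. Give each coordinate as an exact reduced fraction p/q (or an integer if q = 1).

D = (-3032/377, -3317/377)

1. D_x = -3032/377  [C, B, D are collinear ∩ AD ⟂ CB]
2. D_y = -3317/377  [C, B, D are collinear ∩ AD ⟂ CB]
   → D = (-3032/377, -3317/377)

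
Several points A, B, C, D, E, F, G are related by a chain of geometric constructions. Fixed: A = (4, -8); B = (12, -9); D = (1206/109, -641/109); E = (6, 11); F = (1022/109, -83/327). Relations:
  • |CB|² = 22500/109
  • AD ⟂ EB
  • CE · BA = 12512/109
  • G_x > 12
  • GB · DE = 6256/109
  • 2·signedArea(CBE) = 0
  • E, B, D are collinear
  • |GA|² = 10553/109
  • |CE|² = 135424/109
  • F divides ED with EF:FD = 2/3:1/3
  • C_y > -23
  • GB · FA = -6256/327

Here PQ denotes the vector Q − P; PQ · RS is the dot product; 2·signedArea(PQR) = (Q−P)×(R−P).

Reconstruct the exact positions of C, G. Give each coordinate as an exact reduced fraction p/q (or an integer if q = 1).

1. C_x = 1758/109  [2·signedArea(CBE) = 0 ∩ CE · BA = 12512/109]
2. C_y = -2481/109  [2·signedArea(CBE) = 0 ∩ CE · BA = 12512/109]
   → C = (1758/109, -2481/109)
3. G_x = 1410/109  [GB · DE = 6256/109 ∩ GB · FA = -6256/327]
4. G_y = -1321/109  [GB · DE = 6256/109 ∩ GB · FA = -6256/327]
   → G = (1410/109, -1321/109)

C = (1758/109, -2481/109)
G = (1410/109, -1321/109)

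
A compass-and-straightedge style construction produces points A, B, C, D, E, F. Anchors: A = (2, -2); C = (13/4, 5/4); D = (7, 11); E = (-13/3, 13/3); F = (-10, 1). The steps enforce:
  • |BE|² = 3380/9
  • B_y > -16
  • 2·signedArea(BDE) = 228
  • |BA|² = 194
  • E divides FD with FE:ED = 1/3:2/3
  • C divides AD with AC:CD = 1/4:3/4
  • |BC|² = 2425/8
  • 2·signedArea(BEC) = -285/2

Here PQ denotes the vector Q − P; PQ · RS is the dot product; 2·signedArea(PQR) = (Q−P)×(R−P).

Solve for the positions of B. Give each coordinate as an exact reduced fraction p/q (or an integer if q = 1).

1. B_x = -3  [2·signedArea(BDE) = 228 ∩ 2·signedArea(BEC) = -285/2]
2. B_y = -15  [2·signedArea(BDE) = 228 ∩ 2·signedArea(BEC) = -285/2]
   → B = (-3, -15)

B = (-3, -15)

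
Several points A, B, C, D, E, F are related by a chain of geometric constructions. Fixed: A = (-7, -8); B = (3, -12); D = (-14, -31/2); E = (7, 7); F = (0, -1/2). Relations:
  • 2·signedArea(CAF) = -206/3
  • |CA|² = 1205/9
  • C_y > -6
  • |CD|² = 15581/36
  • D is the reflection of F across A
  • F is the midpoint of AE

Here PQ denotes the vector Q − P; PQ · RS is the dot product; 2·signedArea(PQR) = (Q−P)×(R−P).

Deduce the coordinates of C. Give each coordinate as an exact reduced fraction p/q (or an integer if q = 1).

1. C_x = 13/3  [line -15/2·x + 7·y + 433/6 = 0 ∩ |CD|² = 15581/36]
2. C_y = -17/3  [line -15/2·x + 7·y + 433/6 = 0 ∩ |CD|² = 15581/36]
   → C = (13/3, -17/3)

C = (13/3, -17/3)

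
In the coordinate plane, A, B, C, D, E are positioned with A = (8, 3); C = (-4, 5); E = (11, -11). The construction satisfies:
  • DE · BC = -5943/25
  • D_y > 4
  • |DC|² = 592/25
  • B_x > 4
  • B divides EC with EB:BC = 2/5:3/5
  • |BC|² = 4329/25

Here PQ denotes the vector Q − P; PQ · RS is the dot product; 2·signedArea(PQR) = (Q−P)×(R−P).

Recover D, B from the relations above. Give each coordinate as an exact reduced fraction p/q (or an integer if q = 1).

B = (5, -23/5)
D = (4/5, 21/5)

1. B_x = 5  [B divides EC with EB:BC = 2/5:3/5]
2. B_y = -23/5  [B divides EC with EB:BC = 2/5:3/5]
   → B = (5, -23/5)
3. D_x = 4/5  [line 9·x + -48/5·y + 828/25 = 0 ∩ |DC|² = 592/25]
4. D_y = 21/5  [line 9·x + -48/5·y + 828/25 = 0 ∩ |DC|² = 592/25]
   → D = (4/5, 21/5)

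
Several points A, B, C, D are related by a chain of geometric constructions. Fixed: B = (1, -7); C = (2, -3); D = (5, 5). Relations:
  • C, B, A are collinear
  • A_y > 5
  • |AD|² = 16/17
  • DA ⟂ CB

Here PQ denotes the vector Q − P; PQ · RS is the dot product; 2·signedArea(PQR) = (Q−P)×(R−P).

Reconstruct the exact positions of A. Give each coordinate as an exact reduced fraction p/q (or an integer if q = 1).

A = (69/17, 89/17)

1. A_x = 69/17  [C, B, A are collinear ∩ DA ⟂ CB]
2. A_y = 89/17  [C, B, A are collinear ∩ DA ⟂ CB]
   → A = (69/17, 89/17)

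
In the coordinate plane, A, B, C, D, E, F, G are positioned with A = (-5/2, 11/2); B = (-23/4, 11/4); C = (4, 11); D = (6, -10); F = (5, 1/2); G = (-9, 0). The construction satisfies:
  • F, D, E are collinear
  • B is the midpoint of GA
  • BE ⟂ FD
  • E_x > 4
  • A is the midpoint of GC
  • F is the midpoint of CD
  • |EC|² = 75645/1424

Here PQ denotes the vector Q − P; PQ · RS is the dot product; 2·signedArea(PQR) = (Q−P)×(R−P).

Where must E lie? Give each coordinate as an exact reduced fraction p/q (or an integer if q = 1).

1. E_x = 835/178  [F, D, E are collinear ∩ BE ⟂ FD]
2. E_y = 1333/356  [F, D, E are collinear ∩ BE ⟂ FD]
   → E = (835/178, 1333/356)

E = (835/178, 1333/356)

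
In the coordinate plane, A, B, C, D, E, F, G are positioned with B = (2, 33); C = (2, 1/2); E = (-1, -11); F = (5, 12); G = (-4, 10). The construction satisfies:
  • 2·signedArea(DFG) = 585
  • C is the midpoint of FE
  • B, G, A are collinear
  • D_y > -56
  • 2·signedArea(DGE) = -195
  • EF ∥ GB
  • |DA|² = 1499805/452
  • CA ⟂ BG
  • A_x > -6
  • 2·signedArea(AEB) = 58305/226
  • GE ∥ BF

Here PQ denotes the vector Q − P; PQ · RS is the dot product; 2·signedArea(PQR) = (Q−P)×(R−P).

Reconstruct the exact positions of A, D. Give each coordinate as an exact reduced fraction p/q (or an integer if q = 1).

A = (-671/113, 581/226)
D = (-4, -55)

1. A_x = -671/113  [B, G, A are collinear ∩ CA ⟂ BG]
2. A_y = 581/226  [B, G, A are collinear ∩ CA ⟂ BG]
   → A = (-671/113, 581/226)
3. D_x = -4  [2·signedArea(DGE) = -195 ∩ 2·signedArea(DFG) = 585]
4. D_y = -55  [2·signedArea(DGE) = -195 ∩ 2·signedArea(DFG) = 585]
   → D = (-4, -55)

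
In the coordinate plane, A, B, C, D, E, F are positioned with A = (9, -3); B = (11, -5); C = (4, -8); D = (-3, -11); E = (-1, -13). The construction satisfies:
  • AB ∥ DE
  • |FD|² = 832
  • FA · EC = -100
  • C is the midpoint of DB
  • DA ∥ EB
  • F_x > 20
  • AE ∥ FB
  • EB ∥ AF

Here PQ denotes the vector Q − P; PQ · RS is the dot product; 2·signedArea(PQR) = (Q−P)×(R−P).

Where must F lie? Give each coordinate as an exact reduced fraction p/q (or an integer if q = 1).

F = (21, 5)

1. F_x = 21  [AE ∥ FB ∩ EB ∥ AF]
2. F_y = 5  [AE ∥ FB ∩ EB ∥ AF]
   → F = (21, 5)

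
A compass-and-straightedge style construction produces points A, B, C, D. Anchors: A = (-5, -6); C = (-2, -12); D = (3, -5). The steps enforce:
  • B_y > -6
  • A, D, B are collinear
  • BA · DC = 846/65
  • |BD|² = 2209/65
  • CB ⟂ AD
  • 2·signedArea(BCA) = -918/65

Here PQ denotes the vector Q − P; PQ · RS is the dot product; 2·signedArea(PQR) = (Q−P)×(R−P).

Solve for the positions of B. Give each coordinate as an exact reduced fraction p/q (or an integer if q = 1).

1. B_x = -181/65  [A, D, B are collinear ∩ CB ⟂ AD]
2. B_y = -372/65  [A, D, B are collinear ∩ CB ⟂ AD]
   → B = (-181/65, -372/65)

B = (-181/65, -372/65)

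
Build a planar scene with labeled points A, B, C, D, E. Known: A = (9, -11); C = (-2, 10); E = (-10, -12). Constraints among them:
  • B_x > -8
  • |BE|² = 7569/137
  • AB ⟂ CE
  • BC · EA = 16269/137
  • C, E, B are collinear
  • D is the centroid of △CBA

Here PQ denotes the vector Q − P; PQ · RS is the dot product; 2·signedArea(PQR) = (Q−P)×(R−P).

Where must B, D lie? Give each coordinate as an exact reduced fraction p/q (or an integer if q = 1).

1. B_x = -1022/137  [C, E, B are collinear ∩ AB ⟂ CE]
2. B_y = -687/137  [C, E, B are collinear ∩ AB ⟂ CE]
   → B = (-1022/137, -687/137)
3. D_x = -21/137  [D is the centroid of △CBA]
4. D_y = -824/411  [D is the centroid of △CBA]
   → D = (-21/137, -824/411)

B = (-1022/137, -687/137)
D = (-21/137, -824/411)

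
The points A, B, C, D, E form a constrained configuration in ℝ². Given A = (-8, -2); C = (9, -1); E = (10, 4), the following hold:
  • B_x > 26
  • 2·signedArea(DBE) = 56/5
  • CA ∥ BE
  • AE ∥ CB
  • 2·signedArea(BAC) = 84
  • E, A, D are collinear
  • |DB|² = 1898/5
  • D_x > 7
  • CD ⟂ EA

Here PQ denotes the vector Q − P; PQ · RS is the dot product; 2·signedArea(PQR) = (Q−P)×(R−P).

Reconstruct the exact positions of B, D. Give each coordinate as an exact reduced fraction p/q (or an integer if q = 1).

1. B_x = 27  [CA ∥ BE ∩ AE ∥ CB]
2. B_y = 5  [CA ∥ BE ∩ AE ∥ CB]
   → B = (27, 5)
3. D_x = 38/5  [E, A, D are collinear ∩ CD ⟂ EA]
4. D_y = 16/5  [E, A, D are collinear ∩ CD ⟂ EA]
   → D = (38/5, 16/5)

B = (27, 5)
D = (38/5, 16/5)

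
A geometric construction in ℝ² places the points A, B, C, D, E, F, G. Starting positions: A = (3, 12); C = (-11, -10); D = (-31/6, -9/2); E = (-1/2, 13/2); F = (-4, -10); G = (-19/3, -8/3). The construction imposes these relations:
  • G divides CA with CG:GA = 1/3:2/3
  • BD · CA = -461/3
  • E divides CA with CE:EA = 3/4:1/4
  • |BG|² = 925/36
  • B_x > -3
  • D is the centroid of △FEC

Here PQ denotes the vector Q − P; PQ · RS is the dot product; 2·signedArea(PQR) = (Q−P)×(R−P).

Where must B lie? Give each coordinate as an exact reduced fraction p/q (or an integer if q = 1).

1. B_x = -17/6  [line -14·x + -22·y + -53/3 = 0 ∩ |BG|² = 925/36]
2. B_y = 1  [line -14·x + -22·y + -53/3 = 0 ∩ |BG|² = 925/36]
   → B = (-17/6, 1)

B = (-17/6, 1)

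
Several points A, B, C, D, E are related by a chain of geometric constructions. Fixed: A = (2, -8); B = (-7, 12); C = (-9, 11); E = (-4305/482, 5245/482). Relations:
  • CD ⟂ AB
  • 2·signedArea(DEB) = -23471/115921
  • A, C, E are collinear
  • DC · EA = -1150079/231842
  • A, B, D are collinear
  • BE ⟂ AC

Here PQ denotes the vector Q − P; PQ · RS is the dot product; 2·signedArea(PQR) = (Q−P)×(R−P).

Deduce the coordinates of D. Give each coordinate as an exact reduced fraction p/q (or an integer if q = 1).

D = (-3349/481, 5732/481)

1. D_x = -3349/481  [A, B, D are collinear ∩ CD ⟂ AB]
2. D_y = 5732/481  [A, B, D are collinear ∩ CD ⟂ AB]
   → D = (-3349/481, 5732/481)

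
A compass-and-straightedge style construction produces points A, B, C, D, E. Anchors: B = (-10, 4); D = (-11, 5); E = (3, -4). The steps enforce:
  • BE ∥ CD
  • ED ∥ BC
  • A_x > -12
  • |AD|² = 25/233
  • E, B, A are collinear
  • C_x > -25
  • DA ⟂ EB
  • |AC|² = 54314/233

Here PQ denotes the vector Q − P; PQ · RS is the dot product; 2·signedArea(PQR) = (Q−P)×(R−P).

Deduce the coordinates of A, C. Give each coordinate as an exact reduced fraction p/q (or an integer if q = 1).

1. A_x = -2603/233  [E, B, A are collinear ∩ DA ⟂ EB]
2. A_y = 1100/233  [E, B, A are collinear ∩ DA ⟂ EB]
   → A = (-2603/233, 1100/233)
3. C_x = -24  [BE ∥ CD ∩ ED ∥ BC]
4. C_y = 13  [BE ∥ CD ∩ ED ∥ BC]
   → C = (-24, 13)

A = (-2603/233, 1100/233)
C = (-24, 13)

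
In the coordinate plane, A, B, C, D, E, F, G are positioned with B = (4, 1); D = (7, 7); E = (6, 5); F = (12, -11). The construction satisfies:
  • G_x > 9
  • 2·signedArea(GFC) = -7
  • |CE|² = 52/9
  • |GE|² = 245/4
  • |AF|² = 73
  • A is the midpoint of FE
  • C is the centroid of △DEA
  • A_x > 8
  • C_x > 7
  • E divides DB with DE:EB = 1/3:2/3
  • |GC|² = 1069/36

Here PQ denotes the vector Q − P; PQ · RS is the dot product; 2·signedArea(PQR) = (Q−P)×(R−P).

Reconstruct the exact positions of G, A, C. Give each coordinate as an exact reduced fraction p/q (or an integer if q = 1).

A = (9, -3)
C = (22/3, 3)
G = (19/2, -2)

1. A_x = 9  [A is the midpoint of FE]
2. A_y = -3  [A is the midpoint of FE]
   → A = (9, -3)
3. C_x = 22/3  [C is the centroid of △DEA]
4. C_y = 3  [C is the centroid of △DEA]
   → C = (22/3, 3)
5. G_x = 19/2  [line -14·x + -14/3·y + 371/3 = 0 ∩ |GE|² = 245/4]
6. G_y = -2  [line -14·x + -14/3·y + 371/3 = 0 ∩ |GE|² = 245/4]
   → G = (19/2, -2)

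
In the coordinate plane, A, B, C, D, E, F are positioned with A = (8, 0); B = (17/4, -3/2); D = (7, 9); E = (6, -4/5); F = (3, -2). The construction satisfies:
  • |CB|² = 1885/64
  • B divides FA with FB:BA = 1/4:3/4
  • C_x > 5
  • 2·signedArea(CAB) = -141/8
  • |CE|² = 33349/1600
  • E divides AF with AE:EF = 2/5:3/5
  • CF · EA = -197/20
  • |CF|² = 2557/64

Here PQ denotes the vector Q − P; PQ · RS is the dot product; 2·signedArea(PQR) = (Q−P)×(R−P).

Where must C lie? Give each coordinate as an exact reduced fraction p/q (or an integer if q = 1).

1. C_x = 45/8  [CF · EA = -197/20 ∩ 2·signedArea(CAB) = -141/8]
2. C_y = 15/4  [CF · EA = -197/20 ∩ 2·signedArea(CAB) = -141/8]
   → C = (45/8, 15/4)

C = (45/8, 15/4)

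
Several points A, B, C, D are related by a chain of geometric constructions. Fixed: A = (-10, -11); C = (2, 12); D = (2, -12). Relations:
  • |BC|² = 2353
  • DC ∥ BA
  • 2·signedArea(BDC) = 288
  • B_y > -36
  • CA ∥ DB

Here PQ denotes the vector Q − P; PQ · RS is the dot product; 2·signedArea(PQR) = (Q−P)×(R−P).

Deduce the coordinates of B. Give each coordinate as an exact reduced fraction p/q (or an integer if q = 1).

1. B_x = -10  [DC ∥ BA ∩ CA ∥ DB]
2. B_y = -35  [DC ∥ BA ∩ CA ∥ DB]
   → B = (-10, -35)

B = (-10, -35)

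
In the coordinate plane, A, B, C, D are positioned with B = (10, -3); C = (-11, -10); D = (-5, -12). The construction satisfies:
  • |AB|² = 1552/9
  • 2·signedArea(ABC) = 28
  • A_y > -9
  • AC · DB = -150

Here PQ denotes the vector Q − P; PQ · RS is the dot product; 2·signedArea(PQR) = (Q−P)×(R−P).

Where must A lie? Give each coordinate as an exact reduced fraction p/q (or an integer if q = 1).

A = (-2, -25/3)

1. A_x = -2  [2·signedArea(ABC) = 28 ∩ AC · DB = -150]
2. A_y = -25/3  [2·signedArea(ABC) = 28 ∩ AC · DB = -150]
   → A = (-2, -25/3)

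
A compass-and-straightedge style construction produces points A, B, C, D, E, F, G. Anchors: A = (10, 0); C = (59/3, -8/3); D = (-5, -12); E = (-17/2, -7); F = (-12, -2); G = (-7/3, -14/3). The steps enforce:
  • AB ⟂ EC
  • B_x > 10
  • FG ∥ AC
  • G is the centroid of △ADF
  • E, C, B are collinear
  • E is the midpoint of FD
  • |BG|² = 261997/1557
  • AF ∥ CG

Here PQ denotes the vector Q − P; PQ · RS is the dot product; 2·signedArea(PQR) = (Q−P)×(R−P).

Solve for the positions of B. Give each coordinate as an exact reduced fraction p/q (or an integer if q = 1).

1. B_x = 1838/173  [E, C, B are collinear ∩ AB ⟂ EC]
2. B_y = -702/173  [E, C, B are collinear ∩ AB ⟂ EC]
   → B = (1838/173, -702/173)

B = (1838/173, -702/173)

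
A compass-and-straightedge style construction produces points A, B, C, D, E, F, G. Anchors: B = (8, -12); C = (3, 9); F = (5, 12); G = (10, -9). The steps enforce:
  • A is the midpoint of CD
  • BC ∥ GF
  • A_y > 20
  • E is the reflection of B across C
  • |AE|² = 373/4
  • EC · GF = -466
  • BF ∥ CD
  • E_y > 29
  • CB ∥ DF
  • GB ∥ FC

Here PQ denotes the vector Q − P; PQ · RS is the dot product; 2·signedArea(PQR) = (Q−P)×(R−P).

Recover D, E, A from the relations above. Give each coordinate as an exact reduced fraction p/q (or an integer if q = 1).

A = (3/2, 21)
D = (0, 33)
E = (-2, 30)

1. D_x = 0  [CB ∥ DF ∩ BF ∥ CD]
2. D_y = 33  [CB ∥ DF ∩ BF ∥ CD]
   → D = (0, 33)
3. E_x = -2  [E is the reflection of B across C]
4. E_y = 30  [E is the reflection of B across C]
   → E = (-2, 30)
5. A_x = 3/2  [A is the midpoint of CD]
6. A_y = 21  [A is the midpoint of CD]
   → A = (3/2, 21)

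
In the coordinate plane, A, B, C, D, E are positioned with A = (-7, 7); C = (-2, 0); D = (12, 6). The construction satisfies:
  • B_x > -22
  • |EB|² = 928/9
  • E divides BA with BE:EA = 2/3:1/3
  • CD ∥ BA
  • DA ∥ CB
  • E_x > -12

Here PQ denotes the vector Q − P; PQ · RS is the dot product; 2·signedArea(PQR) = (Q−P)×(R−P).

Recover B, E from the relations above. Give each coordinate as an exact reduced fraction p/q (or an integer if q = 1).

1. B_x = -21  [CD ∥ BA ∩ DA ∥ CB]
2. B_y = 1  [CD ∥ BA ∩ DA ∥ CB]
   → B = (-21, 1)
3. E_x = -35/3  [E divides BA with BE:EA = 2/3:1/3]
4. E_y = 5  [E divides BA with BE:EA = 2/3:1/3]
   → E = (-35/3, 5)

B = (-21, 1)
E = (-35/3, 5)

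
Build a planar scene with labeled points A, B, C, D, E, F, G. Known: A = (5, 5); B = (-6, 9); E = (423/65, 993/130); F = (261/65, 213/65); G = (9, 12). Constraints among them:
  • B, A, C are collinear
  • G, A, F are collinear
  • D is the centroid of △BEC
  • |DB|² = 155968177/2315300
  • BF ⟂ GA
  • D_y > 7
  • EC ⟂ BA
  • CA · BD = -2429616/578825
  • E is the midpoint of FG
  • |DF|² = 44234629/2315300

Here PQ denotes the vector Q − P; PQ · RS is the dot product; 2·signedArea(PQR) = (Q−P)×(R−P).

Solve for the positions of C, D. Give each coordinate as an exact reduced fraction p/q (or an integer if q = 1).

1. C_x = 48837/8905  [B, A, C are collinear ∩ EC ⟂ BA]
2. C_y = 42957/8905  [B, A, C are collinear ∩ EC ⟂ BA]
   → C = (48837/8905, 42957/8905)
3. D_x = 17786/8905  [D is the centroid of △BEC]
4. D_y = 25483/3562  [D is the centroid of △BEC]
   → D = (17786/8905, 25483/3562)

C = (48837/8905, 42957/8905)
D = (17786/8905, 25483/3562)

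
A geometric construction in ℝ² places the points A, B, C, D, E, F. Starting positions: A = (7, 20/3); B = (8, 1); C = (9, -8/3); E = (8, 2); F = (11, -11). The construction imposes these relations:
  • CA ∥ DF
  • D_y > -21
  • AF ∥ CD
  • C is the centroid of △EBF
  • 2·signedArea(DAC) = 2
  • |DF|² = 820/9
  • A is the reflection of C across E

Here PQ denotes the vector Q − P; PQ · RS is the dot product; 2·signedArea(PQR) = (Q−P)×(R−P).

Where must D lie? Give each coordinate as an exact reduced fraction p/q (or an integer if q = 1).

1. D_x = 13  [CA ∥ DF ∩ AF ∥ CD]
2. D_y = -61/3  [CA ∥ DF ∩ AF ∥ CD]
   → D = (13, -61/3)

D = (13, -61/3)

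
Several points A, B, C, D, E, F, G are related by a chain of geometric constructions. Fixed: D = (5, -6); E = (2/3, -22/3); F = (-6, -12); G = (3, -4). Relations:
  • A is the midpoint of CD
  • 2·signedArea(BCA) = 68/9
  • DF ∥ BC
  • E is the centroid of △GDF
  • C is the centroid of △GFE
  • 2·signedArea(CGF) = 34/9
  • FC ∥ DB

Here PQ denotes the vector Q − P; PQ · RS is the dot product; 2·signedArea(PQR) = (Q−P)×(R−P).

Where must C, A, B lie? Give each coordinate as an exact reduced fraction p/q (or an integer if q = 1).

A = (19/9, -62/9)
B = (92/9, -16/9)
C = (-7/9, -70/9)

1. C_x = -7/9  [C is the centroid of △GFE]
2. C_y = -70/9  [C is the centroid of △GFE]
   → C = (-7/9, -70/9)
3. A_x = 19/9  [A is the midpoint of CD]
4. A_y = -62/9  [A is the midpoint of CD]
   → A = (19/9, -62/9)
5. B_x = 92/9  [DF ∥ BC ∩ FC ∥ DB]
6. B_y = -16/9  [DF ∥ BC ∩ FC ∥ DB]
   → B = (92/9, -16/9)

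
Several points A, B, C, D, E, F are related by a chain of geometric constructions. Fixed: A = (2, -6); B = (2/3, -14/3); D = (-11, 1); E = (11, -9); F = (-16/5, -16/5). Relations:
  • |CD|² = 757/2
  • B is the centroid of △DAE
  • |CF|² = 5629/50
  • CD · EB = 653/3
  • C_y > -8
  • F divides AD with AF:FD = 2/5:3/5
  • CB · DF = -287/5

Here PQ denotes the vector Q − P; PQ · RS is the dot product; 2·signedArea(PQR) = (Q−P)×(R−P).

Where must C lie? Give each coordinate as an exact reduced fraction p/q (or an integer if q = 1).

1. C_x = 13/2  [CD · EB = 653/3 ∩ CB · DF = -287/5]
2. C_y = -15/2  [CD · EB = 653/3 ∩ CB · DF = -287/5]
   → C = (13/2, -15/2)

C = (13/2, -15/2)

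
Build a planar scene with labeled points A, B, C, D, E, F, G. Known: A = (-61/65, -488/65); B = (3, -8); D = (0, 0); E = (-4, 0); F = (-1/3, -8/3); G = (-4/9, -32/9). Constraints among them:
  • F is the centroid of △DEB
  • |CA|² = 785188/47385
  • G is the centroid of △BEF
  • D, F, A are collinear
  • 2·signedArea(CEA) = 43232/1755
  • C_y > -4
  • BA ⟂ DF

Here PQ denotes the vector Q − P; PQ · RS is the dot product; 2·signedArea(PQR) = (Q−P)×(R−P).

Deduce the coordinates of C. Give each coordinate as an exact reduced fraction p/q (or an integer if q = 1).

C = (23/27, -104/27)

1. C_x = 23/27  [line 488/65·x + 199/65·y + 9472/1755 = 0 ∩ |CA|² = 785188/47385]
2. C_y = -104/27  [line 488/65·x + 199/65·y + 9472/1755 = 0 ∩ |CA|² = 785188/47385]
   → C = (23/27, -104/27)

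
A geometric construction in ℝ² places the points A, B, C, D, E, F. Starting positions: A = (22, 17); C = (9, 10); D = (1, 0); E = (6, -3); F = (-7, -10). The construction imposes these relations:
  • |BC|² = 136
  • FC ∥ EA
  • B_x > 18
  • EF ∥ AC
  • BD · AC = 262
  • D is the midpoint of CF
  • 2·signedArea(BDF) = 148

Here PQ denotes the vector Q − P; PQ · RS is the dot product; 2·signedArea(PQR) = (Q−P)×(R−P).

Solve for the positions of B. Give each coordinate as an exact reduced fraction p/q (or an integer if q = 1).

1. B_x = 19  [2·signedArea(BDF) = 148 ∩ BD · AC = 262]
2. B_y = 4  [2·signedArea(BDF) = 148 ∩ BD · AC = 262]
   → B = (19, 4)

B = (19, 4)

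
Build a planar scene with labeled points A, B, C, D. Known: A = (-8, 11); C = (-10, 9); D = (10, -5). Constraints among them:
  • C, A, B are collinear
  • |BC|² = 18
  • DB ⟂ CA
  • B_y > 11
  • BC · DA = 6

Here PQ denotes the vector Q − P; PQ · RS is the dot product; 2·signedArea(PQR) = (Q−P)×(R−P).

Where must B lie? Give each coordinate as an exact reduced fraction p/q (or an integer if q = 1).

B = (-7, 12)

1. B_x = -7  [C, A, B are collinear ∩ DB ⟂ CA]
2. B_y = 12  [C, A, B are collinear ∩ DB ⟂ CA]
   → B = (-7, 12)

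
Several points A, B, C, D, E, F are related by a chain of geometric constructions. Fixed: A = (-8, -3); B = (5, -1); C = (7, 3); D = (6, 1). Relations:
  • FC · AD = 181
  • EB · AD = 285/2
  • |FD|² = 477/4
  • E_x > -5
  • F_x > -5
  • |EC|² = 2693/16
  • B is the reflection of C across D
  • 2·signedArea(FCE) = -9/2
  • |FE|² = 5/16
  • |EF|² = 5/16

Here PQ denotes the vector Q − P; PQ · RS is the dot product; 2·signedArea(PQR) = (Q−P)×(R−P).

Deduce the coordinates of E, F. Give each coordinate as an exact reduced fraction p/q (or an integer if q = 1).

E = (-19/4, -5/2)
F = (-9/2, -2)

1. E_x = -19/4  [line -14·x + -4·y + -153/2 = 0 ∩ |EC|² = 2693/16]
2. E_y = -5/2  [line -14·x + -4·y + -153/2 = 0 ∩ |EC|² = 2693/16]
   → E = (-19/4, -5/2)
3. F_x = -9/2  [2·signedArea(FCE) = -9/2 ∩ FC · AD = 181]
4. F_y = -2  [2·signedArea(FCE) = -9/2 ∩ FC · AD = 181]
   → F = (-9/2, -2)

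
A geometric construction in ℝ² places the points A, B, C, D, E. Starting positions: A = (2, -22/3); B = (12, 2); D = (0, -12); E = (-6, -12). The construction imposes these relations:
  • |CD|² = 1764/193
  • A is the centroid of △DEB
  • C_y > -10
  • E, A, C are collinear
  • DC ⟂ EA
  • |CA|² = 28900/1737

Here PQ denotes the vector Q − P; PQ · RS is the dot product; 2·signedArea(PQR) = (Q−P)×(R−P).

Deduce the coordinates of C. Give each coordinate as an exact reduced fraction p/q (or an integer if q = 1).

1. C_x = -294/193  [E, A, C are collinear ∩ DC ⟂ EA]
2. C_y = -1812/193  [E, A, C are collinear ∩ DC ⟂ EA]
   → C = (-294/193, -1812/193)

C = (-294/193, -1812/193)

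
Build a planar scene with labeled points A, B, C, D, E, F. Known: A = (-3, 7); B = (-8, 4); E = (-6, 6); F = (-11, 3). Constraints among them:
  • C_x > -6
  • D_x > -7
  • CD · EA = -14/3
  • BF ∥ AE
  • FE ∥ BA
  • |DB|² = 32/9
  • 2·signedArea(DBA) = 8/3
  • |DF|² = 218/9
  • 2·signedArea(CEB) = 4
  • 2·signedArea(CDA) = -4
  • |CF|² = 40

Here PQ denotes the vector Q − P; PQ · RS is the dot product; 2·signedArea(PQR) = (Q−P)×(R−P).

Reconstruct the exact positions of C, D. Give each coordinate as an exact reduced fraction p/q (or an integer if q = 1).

C = (-5, 5)
D = (-20/3, 16/3)

1. C_x = -5  [line 2·x + -2·y + 20 = 0 ∩ |CF|² = 40]
2. C_y = 5  [line 2·x + -2·y + 20 = 0 ∩ |CF|² = 40]
   → C = (-5, 5)
3. D_x = -20/3  [2·signedArea(CDA) = -4 ∩ 2·signedArea(DBA) = 8/3]
4. D_y = 16/3  [2·signedArea(CDA) = -4 ∩ 2·signedArea(DBA) = 8/3]
   → D = (-20/3, 16/3)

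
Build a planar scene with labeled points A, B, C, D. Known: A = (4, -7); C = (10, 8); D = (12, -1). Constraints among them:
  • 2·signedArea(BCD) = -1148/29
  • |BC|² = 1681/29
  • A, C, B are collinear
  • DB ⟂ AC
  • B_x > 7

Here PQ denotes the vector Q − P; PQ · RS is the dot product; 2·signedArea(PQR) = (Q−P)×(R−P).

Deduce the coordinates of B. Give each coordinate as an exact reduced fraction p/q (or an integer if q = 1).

B = (208/29, 27/29)

1. B_x = 208/29  [A, C, B are collinear ∩ DB ⟂ AC]
2. B_y = 27/29  [A, C, B are collinear ∩ DB ⟂ AC]
   → B = (208/29, 27/29)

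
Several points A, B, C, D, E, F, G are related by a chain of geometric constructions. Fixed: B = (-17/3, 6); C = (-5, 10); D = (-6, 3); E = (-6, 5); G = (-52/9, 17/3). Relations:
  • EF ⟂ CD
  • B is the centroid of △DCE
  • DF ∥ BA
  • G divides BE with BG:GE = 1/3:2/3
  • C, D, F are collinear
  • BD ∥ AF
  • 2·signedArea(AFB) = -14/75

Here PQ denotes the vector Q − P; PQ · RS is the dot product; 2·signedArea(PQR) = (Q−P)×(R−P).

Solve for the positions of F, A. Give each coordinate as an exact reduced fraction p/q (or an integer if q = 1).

1. F_x = -143/25  [C, D, F are collinear ∩ EF ⟂ CD]
2. F_y = 124/25  [C, D, F are collinear ∩ EF ⟂ CD]
   → F = (-143/25, 124/25)
3. A_x = -404/75  [BD ∥ AF ∩ DF ∥ BA]
4. A_y = 199/25  [BD ∥ AF ∩ DF ∥ BA]
   → A = (-404/75, 199/25)

A = (-404/75, 199/25)
F = (-143/25, 124/25)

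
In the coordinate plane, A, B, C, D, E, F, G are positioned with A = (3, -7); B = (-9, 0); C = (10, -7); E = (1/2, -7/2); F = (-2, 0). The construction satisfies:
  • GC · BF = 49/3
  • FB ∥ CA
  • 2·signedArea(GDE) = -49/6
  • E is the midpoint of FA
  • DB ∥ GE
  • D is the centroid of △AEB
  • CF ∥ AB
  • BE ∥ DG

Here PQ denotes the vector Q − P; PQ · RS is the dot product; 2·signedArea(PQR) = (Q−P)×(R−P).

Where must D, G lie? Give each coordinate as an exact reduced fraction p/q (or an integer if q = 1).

1. D_x = -11/6  [D is the centroid of △AEB]
2. D_y = -7/2  [D is the centroid of △AEB]
   → D = (-11/6, -7/2)
3. G_x = 23/3  [DB ∥ GE ∩ BE ∥ DG]
4. G_y = -7  [DB ∥ GE ∩ BE ∥ DG]
   → G = (23/3, -7)

D = (-11/6, -7/2)
G = (23/3, -7)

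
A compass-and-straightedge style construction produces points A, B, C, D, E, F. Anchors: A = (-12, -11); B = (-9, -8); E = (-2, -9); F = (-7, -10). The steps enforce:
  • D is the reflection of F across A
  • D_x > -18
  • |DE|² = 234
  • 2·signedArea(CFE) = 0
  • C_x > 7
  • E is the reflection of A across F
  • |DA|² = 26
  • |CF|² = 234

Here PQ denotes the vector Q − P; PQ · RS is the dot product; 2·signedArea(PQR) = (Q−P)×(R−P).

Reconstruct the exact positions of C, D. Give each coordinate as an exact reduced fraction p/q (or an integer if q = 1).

1. C_x = 8  [line -1·x + 5·y + 43 = 0 ∩ |CF|² = 234]
2. C_y = -7  [line -1·x + 5·y + 43 = 0 ∩ |CF|² = 234]
   → C = (8, -7)
3. D_x = -17  [D is the reflection of F across A]
4. D_y = -12  [D is the reflection of F across A]
   → D = (-17, -12)

C = (8, -7)
D = (-17, -12)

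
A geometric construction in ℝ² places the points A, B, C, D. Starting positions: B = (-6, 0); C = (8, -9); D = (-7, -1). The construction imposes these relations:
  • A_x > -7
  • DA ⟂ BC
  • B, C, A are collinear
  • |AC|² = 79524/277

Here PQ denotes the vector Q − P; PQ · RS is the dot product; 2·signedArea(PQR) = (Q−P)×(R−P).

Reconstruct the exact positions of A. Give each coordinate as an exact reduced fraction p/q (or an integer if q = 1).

A = (-1732/277, 45/277)

1. A_x = -1732/277  [B, C, A are collinear ∩ DA ⟂ BC]
2. A_y = 45/277  [B, C, A are collinear ∩ DA ⟂ BC]
   → A = (-1732/277, 45/277)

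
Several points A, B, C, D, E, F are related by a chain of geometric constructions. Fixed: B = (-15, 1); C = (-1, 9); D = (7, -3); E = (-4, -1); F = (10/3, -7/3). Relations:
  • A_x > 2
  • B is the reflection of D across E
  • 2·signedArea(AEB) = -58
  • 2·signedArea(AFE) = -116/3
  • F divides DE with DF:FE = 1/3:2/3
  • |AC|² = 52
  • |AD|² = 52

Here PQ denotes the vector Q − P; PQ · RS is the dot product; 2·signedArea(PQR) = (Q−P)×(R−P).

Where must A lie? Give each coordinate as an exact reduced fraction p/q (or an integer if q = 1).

1. A_x = 3  [line -4/3·x + -22/3·y + 26 = 0 ∩ |AC|² = 52]
2. A_y = 3  [line -4/3·x + -22/3·y + 26 = 0 ∩ |AC|² = 52]
   → A = (3, 3)

A = (3, 3)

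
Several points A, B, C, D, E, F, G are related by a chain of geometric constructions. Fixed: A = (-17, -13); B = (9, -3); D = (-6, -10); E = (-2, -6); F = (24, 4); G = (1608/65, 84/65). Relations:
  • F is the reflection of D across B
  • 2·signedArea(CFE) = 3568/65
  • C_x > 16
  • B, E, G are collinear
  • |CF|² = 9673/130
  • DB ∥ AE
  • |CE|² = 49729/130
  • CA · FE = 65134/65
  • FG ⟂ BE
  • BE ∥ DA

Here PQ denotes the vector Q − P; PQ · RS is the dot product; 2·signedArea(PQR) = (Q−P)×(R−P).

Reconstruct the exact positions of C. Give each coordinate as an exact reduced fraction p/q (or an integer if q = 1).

C = (2193/130, -111/130)

1. C_x = 2193/130  [2·signedArea(CFE) = 3568/65 ∩ CA · FE = 65134/65]
2. C_y = -111/130  [2·signedArea(CFE) = 3568/65 ∩ CA · FE = 65134/65]
   → C = (2193/130, -111/130)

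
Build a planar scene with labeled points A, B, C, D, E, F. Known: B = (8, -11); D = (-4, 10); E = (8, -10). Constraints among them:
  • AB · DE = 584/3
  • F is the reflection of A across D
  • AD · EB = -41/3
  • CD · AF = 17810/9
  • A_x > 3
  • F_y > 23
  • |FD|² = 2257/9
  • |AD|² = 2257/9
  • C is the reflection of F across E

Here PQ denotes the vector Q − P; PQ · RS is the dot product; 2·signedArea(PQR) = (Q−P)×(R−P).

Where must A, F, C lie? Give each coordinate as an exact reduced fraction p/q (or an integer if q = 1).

A = (4, -11/3)
C = (28, -131/3)
F = (-12, 71/3)

1. A_x = 4  [AB · DE = 584/3 ∩ AD · EB = -41/3]
2. A_y = -11/3  [AB · DE = 584/3 ∩ AD · EB = -41/3]
   → A = (4, -11/3)
3. F_x = -12  [F is the reflection of A across D]
4. F_y = 71/3  [F is the reflection of A across D]
   → F = (-12, 71/3)
5. C_x = 28  [C is the reflection of F across E]
6. C_y = -131/3  [C is the reflection of F across E]
   → C = (28, -131/3)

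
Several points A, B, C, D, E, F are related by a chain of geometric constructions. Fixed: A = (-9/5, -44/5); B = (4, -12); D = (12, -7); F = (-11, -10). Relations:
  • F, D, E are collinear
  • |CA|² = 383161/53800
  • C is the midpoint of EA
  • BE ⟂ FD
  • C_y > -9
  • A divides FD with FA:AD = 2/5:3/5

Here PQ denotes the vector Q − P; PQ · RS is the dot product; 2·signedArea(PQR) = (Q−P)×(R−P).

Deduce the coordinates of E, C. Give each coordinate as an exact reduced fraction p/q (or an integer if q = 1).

1. E_x = 1879/538  [F, D, E are collinear ∩ BE ⟂ FD]
2. E_y = -4363/538  [F, D, E are collinear ∩ BE ⟂ FD]
   → E = (1879/538, -4363/538)
3. C_x = 4553/5380  [C is the midpoint of EA]
4. C_y = -45487/5380  [C is the midpoint of EA]
   → C = (4553/5380, -45487/5380)

C = (4553/5380, -45487/5380)
E = (1879/538, -4363/538)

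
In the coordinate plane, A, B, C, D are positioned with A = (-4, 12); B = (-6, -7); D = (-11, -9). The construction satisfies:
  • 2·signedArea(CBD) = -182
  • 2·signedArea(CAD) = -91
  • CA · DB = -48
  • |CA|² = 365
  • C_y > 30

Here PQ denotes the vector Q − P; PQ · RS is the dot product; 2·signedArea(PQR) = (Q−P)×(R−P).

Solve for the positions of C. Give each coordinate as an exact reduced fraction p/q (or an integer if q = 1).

1. C_x = -2  [2·signedArea(CAD) = -91 ∩ CA · DB = -48]
2. C_y = 31  [2·signedArea(CAD) = -91 ∩ CA · DB = -48]
   → C = (-2, 31)

C = (-2, 31)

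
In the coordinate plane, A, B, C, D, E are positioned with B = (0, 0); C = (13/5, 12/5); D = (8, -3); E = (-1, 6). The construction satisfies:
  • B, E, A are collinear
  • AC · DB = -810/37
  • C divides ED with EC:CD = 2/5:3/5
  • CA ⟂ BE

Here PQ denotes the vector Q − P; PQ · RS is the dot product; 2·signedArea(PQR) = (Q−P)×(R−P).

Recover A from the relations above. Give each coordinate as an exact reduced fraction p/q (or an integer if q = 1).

A = (-59/185, 354/185)

1. A_x = -59/185  [B, E, A are collinear ∩ CA ⟂ BE]
2. A_y = 354/185  [B, E, A are collinear ∩ CA ⟂ BE]
   → A = (-59/185, 354/185)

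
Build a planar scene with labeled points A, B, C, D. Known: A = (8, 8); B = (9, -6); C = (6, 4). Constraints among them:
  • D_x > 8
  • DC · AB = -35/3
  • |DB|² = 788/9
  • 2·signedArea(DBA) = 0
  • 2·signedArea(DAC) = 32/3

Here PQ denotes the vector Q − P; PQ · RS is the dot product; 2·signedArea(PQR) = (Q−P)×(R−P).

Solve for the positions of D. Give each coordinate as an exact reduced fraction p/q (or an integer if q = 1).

1. D_x = 25/3  [2·signedArea(DBA) = 0 ∩ 2·signedArea(DAC) = 32/3]
2. D_y = 10/3  [2·signedArea(DBA) = 0 ∩ 2·signedArea(DAC) = 32/3]
   → D = (25/3, 10/3)

D = (25/3, 10/3)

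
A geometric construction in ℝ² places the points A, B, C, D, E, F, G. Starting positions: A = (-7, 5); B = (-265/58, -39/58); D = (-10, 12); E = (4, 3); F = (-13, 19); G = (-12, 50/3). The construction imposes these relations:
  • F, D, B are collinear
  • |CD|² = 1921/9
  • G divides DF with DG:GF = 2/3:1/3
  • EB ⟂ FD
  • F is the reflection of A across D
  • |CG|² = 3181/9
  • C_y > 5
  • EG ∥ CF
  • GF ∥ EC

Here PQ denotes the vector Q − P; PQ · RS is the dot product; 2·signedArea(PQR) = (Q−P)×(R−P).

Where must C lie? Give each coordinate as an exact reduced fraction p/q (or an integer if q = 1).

1. C_x = 3  [EG ∥ CF ∩ GF ∥ EC]
2. C_y = 16/3  [EG ∥ CF ∩ GF ∥ EC]
   → C = (3, 16/3)

C = (3, 16/3)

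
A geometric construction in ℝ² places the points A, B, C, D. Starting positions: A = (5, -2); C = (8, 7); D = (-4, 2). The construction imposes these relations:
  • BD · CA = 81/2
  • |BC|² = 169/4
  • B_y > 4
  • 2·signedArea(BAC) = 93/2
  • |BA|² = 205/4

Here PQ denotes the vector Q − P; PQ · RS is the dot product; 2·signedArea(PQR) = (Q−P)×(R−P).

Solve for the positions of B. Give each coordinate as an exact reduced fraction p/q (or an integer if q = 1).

B = (2, 9/2)

1. B_x = 2  [2·signedArea(BAC) = 93/2 ∩ BD · CA = 81/2]
2. B_y = 9/2  [2·signedArea(BAC) = 93/2 ∩ BD · CA = 81/2]
   → B = (2, 9/2)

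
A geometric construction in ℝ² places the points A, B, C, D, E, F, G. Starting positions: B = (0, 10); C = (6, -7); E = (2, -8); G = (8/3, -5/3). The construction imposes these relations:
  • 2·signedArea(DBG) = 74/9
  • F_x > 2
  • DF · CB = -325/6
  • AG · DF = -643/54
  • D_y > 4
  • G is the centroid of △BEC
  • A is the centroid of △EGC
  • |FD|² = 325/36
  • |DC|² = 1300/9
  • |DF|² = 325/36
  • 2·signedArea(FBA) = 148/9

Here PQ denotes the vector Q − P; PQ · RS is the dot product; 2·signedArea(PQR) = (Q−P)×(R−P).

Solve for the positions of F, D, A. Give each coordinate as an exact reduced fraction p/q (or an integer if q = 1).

A = (32/9, -50/9)
D = (2, 13/3)
F = (3, 3/2)

1. D_x = 2  [line 35/3·x + 8/3·y + -314/9 = 0 ∩ |DC|² = 1300/9]
2. D_y = 13/3  [line 35/3·x + 8/3·y + -314/9 = 0 ∩ |DC|² = 1300/9]
   → D = (2, 13/3)
3. A_x = 32/9  [A is the centroid of △EGC]
4. A_y = -50/9  [A is the centroid of △EGC]
   → A = (32/9, -50/9)
5. F_x = 3  [2·signedArea(FBA) = 148/9 ∩ AG · DF = -643/54]
6. F_y = 3/2  [2·signedArea(FBA) = 148/9 ∩ AG · DF = -643/54]
   → F = (3, 3/2)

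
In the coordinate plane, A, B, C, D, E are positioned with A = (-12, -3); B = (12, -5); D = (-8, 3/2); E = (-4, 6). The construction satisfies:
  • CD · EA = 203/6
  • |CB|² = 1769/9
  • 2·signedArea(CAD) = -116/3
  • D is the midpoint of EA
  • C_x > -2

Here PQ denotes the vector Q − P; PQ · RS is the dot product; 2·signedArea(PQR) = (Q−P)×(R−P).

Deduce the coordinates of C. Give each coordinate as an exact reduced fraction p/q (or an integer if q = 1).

C = (-4/3, -2/3)

1. C_x = -4/3  [2·signedArea(CAD) = -116/3 ∩ CD · EA = 203/6]
2. C_y = -2/3  [2·signedArea(CAD) = -116/3 ∩ CD · EA = 203/6]
   → C = (-4/3, -2/3)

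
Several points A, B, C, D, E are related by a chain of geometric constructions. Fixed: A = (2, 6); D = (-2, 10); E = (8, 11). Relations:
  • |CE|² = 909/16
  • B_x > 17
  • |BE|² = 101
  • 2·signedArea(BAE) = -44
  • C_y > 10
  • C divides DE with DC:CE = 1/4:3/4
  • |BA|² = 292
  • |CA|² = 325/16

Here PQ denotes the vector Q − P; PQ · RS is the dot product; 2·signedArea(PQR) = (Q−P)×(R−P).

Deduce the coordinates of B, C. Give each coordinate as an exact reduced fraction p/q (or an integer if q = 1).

1. B_x = 18  [line -5·x + 6·y + 18 = 0 ∩ |BE|² = 101]
2. B_y = 12  [line -5·x + 6·y + 18 = 0 ∩ |BE|² = 101]
   → B = (18, 12)
3. C_x = 1/2  [C divides DE with DC:CE = 1/4:3/4]
4. C_y = 41/4  [C divides DE with DC:CE = 1/4:3/4]
   → C = (1/2, 41/4)

B = (18, 12)
C = (1/2, 41/4)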